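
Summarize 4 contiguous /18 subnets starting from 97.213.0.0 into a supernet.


Original prefix: /18
Number of subnets: 4 = 2^2
New prefix = 18 - 2 = 16
Supernet: 97.213.0.0/16


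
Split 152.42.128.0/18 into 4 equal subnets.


New prefix = 18 + 2 = 20
Each subnet has 4096 addresses
  152.42.128.0/20
  152.42.144.0/20
  152.42.160.0/20
  152.42.176.0/20
Subnets: 152.42.128.0/20, 152.42.144.0/20, 152.42.160.0/20, 152.42.176.0/20


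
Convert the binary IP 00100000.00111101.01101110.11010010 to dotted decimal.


00100000 = 32
00111101 = 61
01101110 = 110
11010010 = 210
IP: 32.61.110.210


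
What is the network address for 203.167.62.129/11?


IP:   11001011.10100111.00111110.10000001
Mask: 11111111.11100000.00000000.00000000
AND operation:
Net:  11001011.10100000.00000000.00000000
Network: 203.160.0.0/11


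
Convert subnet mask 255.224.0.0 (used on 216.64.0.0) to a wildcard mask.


Subnet mask: 255.224.0.0
Wildcard = 255.255.255.255 - subnet mask
255 - 255 = 0
255 - 224 = 31
255 - 0 = 255
255 - 0 = 255
Wildcard: 0.31.255.255


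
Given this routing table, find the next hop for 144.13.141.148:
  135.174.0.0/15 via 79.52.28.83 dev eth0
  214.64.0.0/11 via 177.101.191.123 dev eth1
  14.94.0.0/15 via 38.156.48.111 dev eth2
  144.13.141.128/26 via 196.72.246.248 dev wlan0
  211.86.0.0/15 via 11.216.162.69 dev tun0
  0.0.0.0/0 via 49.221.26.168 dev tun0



Longest prefix match for 144.13.141.148:
  /15 135.174.0.0: no
  /11 214.64.0.0: no
  /15 14.94.0.0: no
  /26 144.13.141.128: MATCH
  /15 211.86.0.0: no
  /0 0.0.0.0: MATCH
Selected: next-hop 196.72.246.248 via wlan0 (matched /26)


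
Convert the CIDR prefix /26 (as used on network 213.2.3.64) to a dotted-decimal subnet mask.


/26 means 26 network bits, 6 host bits
Binary: 11111111111111111111111111000000
Mask: 255.255.255.192


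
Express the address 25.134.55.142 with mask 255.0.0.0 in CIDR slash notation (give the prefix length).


Binary: 11111111.00000000.00000000.00000000
Count leading 1s
Prefix: /8


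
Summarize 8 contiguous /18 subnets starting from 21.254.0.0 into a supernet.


Original prefix: /18
Number of subnets: 8 = 2^3
New prefix = 18 - 3 = 15
Supernet: 21.254.0.0/15


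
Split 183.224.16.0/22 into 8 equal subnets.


New prefix = 22 + 3 = 25
Each subnet has 128 addresses
  183.224.16.0/25
  183.224.16.128/25
  183.224.17.0/25
  183.224.17.128/25
  183.224.18.0/25
  183.224.18.128/25
  183.224.19.0/25
  183.224.19.128/25
Subnets: 183.224.16.0/25, 183.224.16.128/25, 183.224.17.0/25, 183.224.17.128/25, 183.224.18.0/25, 183.224.18.128/25, 183.224.19.0/25, 183.224.19.128/25


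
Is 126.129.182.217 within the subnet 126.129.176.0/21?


Subnet network: 126.129.176.0
Test IP AND mask: 126.129.176.0
Yes, 126.129.182.217 is in 126.129.176.0/21


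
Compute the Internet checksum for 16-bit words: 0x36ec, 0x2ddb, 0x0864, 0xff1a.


Sum all words (with carry folding):
+ 0x36ec = 0x36ec
+ 0x2ddb = 0x64c7
+ 0x0864 = 0x6d2b
+ 0xff1a = 0x6c46
One's complement: ~0x6c46
Checksum = 0x93b9


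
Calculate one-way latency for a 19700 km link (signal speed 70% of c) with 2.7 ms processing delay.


Speed = 0.7 * 3e5 km/s = 210000 km/s
Propagation delay = 19700 / 210000 = 0.0938 s = 93.8095 ms
Processing delay = 2.7 ms
Total one-way latency = 96.5095 ms


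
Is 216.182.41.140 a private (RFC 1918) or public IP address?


RFC 1918 private ranges:
  10.0.0.0/8 (10.0.0.0 - 10.255.255.255)
  172.16.0.0/12 (172.16.0.0 - 172.31.255.255)
  192.168.0.0/16 (192.168.0.0 - 192.168.255.255)
Public (not in any RFC 1918 range)


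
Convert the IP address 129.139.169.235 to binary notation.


129 = 10000001
139 = 10001011
169 = 10101001
235 = 11101011
Binary: 10000001.10001011.10101001.11101011


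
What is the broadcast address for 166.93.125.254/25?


Network: 166.93.125.128/25
Host bits = 7
Set all host bits to 1:
Broadcast: 166.93.125.255


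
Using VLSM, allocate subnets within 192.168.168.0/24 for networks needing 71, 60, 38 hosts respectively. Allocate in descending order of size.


71 hosts -> /25 (126 usable): 192.168.168.0/25
60 hosts -> /26 (62 usable): 192.168.168.128/26
38 hosts -> /26 (62 usable): 192.168.168.192/26
Allocation: 192.168.168.0/25 (71 hosts, 126 usable); 192.168.168.128/26 (60 hosts, 62 usable); 192.168.168.192/26 (38 hosts, 62 usable)


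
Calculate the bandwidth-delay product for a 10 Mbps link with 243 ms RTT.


BDP = bandwidth * RTT
= 10 Mbps * 243 ms
= 10 * 1e6 * 243 / 1000 bits
= 2430000 bits
= 303750 bytes
= 296.6309 KB
BDP = 2430000 bits (303750 bytes)


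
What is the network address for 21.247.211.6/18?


IP:   00010101.11110111.11010011.00000110
Mask: 11111111.11111111.11000000.00000000
AND operation:
Net:  00010101.11110111.11000000.00000000
Network: 21.247.192.0/18


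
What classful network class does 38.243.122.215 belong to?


First octet: 38
Binary: 00100110
0xxxxxxx -> Class A (1-126)
Class A, default mask 255.0.0.0 (/8)


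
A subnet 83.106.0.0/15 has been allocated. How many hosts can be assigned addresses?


Host bits = 32 - 15 = 17
Total addresses = 2^17 = 131072
Usable = total - 2 (network and broadcast)
Usable hosts: 131070


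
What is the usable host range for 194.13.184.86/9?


Network: 194.0.0.0
Broadcast: 194.127.255.255
First usable = network + 1
Last usable = broadcast - 1
Range: 194.0.0.1 to 194.127.255.254


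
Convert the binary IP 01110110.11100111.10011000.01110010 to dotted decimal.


01110110 = 118
11100111 = 231
10011000 = 152
01110010 = 114
IP: 118.231.152.114


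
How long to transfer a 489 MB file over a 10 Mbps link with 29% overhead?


Effective throughput = 10 * (1 - 29/100) = 7.1 Mbps
File size in Mb = 489 * 8 = 3912 Mb
Time = 3912 / 7.1
Time = 550.9859 seconds


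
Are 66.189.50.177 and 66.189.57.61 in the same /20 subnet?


Mask: 255.255.240.0
66.189.50.177 AND mask = 66.189.48.0
66.189.57.61 AND mask = 66.189.48.0
Yes, same subnet (66.189.48.0)


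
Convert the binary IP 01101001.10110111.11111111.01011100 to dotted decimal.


01101001 = 105
10110111 = 183
11111111 = 255
01011100 = 92
IP: 105.183.255.92


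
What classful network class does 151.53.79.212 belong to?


First octet: 151
Binary: 10010111
10xxxxxx -> Class B (128-191)
Class B, default mask 255.255.0.0 (/16)


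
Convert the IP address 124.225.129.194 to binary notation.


124 = 01111100
225 = 11100001
129 = 10000001
194 = 11000010
Binary: 01111100.11100001.10000001.11000010


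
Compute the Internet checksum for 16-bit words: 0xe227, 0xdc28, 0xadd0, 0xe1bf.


Sum all words (with carry folding):
+ 0xe227 = 0xe227
+ 0xdc28 = 0xbe50
+ 0xadd0 = 0x6c21
+ 0xe1bf = 0x4de1
One's complement: ~0x4de1
Checksum = 0xb21e


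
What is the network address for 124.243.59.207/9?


IP:   01111100.11110011.00111011.11001111
Mask: 11111111.10000000.00000000.00000000
AND operation:
Net:  01111100.10000000.00000000.00000000
Network: 124.128.0.0/9


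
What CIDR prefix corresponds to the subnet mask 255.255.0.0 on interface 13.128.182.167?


Binary: 11111111.11111111.00000000.00000000
Count leading 1s
Prefix: /16


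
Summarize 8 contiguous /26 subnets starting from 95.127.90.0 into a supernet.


Original prefix: /26
Number of subnets: 8 = 2^3
New prefix = 26 - 3 = 23
Supernet: 95.127.90.0/23


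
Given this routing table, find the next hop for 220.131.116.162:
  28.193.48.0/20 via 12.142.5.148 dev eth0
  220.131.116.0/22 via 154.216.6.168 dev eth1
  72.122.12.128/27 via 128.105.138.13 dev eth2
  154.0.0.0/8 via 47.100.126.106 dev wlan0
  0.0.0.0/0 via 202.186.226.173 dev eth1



Longest prefix match for 220.131.116.162:
  /20 28.193.48.0: no
  /22 220.131.116.0: MATCH
  /27 72.122.12.128: no
  /8 154.0.0.0: no
  /0 0.0.0.0: MATCH
Selected: next-hop 154.216.6.168 via eth1 (matched /22)


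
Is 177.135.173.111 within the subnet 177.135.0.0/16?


Subnet network: 177.135.0.0
Test IP AND mask: 177.135.0.0
Yes, 177.135.173.111 is in 177.135.0.0/16


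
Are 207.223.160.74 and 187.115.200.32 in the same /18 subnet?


Mask: 255.255.192.0
207.223.160.74 AND mask = 207.223.128.0
187.115.200.32 AND mask = 187.115.192.0
No, different subnets (207.223.128.0 vs 187.115.192.0)


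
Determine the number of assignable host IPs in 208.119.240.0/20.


Host bits = 32 - 20 = 12
Total addresses = 2^12 = 4096
Usable = total - 2 (network and broadcast)
Usable hosts: 4094


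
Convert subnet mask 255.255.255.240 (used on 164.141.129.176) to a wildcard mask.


Subnet mask: 255.255.255.240
Wildcard = 255.255.255.255 - subnet mask
255 - 255 = 0
255 - 255 = 0
255 - 255 = 0
255 - 240 = 15
Wildcard: 0.0.0.15


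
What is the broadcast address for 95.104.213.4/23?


Network: 95.104.212.0/23
Host bits = 9
Set all host bits to 1:
Broadcast: 95.104.213.255


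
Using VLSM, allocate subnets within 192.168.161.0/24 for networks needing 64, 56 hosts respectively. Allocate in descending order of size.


64 hosts -> /25 (126 usable): 192.168.161.0/25
56 hosts -> /26 (62 usable): 192.168.161.128/26
Allocation: 192.168.161.0/25 (64 hosts, 126 usable); 192.168.161.128/26 (56 hosts, 62 usable)


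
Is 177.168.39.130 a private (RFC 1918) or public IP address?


RFC 1918 private ranges:
  10.0.0.0/8 (10.0.0.0 - 10.255.255.255)
  172.16.0.0/12 (172.16.0.0 - 172.31.255.255)
  192.168.0.0/16 (192.168.0.0 - 192.168.255.255)
Public (not in any RFC 1918 range)


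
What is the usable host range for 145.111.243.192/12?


Network: 145.96.0.0
Broadcast: 145.111.255.255
First usable = network + 1
Last usable = broadcast - 1
Range: 145.96.0.1 to 145.111.255.254


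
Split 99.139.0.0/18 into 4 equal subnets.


New prefix = 18 + 2 = 20
Each subnet has 4096 addresses
  99.139.0.0/20
  99.139.16.0/20
  99.139.32.0/20
  99.139.48.0/20
Subnets: 99.139.0.0/20, 99.139.16.0/20, 99.139.32.0/20, 99.139.48.0/20


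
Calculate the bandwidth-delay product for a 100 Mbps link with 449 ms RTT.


BDP = bandwidth * RTT
= 100 Mbps * 449 ms
= 100 * 1e6 * 449 / 1000 bits
= 44900000 bits
= 5612500 bytes
= 5480.957 KB
BDP = 44900000 bits (5612500 bytes)


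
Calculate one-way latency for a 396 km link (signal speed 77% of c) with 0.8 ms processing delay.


Speed = 0.77 * 3e5 km/s = 231000 km/s
Propagation delay = 396 / 231000 = 0.0017 s = 1.7143 ms
Processing delay = 0.8 ms
Total one-way latency = 2.5143 ms


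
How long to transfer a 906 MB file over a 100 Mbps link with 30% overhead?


Effective throughput = 100 * (1 - 30/100) = 70 Mbps
File size in Mb = 906 * 8 = 7248 Mb
Time = 7248 / 70
Time = 103.5429 seconds


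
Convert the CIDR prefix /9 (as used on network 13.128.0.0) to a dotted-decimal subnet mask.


/9 means 9 network bits, 23 host bits
Binary: 11111111100000000000000000000000
Mask: 255.128.0.0


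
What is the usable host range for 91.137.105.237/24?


Network: 91.137.105.0
Broadcast: 91.137.105.255
First usable = network + 1
Last usable = broadcast - 1
Range: 91.137.105.1 to 91.137.105.254


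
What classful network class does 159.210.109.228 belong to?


First octet: 159
Binary: 10011111
10xxxxxx -> Class B (128-191)
Class B, default mask 255.255.0.0 (/16)


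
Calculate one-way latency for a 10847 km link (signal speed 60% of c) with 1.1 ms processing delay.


Speed = 0.6 * 3e5 km/s = 180000 km/s
Propagation delay = 10847 / 180000 = 0.0603 s = 60.2611 ms
Processing delay = 1.1 ms
Total one-way latency = 61.3611 ms


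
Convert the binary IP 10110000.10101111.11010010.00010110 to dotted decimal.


10110000 = 176
10101111 = 175
11010010 = 210
00010110 = 22
IP: 176.175.210.22


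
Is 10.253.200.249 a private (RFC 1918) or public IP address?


RFC 1918 private ranges:
  10.0.0.0/8 (10.0.0.0 - 10.255.255.255)
  172.16.0.0/12 (172.16.0.0 - 172.31.255.255)
  192.168.0.0/16 (192.168.0.0 - 192.168.255.255)
Private (in 10.0.0.0/8)


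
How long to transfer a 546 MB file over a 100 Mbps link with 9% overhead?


Effective throughput = 100 * (1 - 9/100) = 91 Mbps
File size in Mb = 546 * 8 = 4368 Mb
Time = 4368 / 91
Time = 48 seconds


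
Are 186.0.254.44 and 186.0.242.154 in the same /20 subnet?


Mask: 255.255.240.0
186.0.254.44 AND mask = 186.0.240.0
186.0.242.154 AND mask = 186.0.240.0
Yes, same subnet (186.0.240.0)


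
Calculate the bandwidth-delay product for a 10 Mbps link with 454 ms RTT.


BDP = bandwidth * RTT
= 10 Mbps * 454 ms
= 10 * 1e6 * 454 / 1000 bits
= 4540000 bits
= 567500 bytes
= 554.1992 KB
BDP = 4540000 bits (567500 bytes)


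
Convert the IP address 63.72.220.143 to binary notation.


63 = 00111111
72 = 01001000
220 = 11011100
143 = 10001111
Binary: 00111111.01001000.11011100.10001111


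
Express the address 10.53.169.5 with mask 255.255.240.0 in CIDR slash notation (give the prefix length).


Binary: 11111111.11111111.11110000.00000000
Count leading 1s
Prefix: /20


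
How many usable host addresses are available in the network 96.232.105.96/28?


Host bits = 32 - 28 = 4
Total addresses = 2^4 = 16
Usable = total - 2 (network and broadcast)
Usable hosts: 14


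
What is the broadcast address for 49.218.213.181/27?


Network: 49.218.213.160/27
Host bits = 5
Set all host bits to 1:
Broadcast: 49.218.213.191


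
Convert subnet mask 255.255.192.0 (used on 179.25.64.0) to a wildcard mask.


Subnet mask: 255.255.192.0
Wildcard = 255.255.255.255 - subnet mask
255 - 255 = 0
255 - 255 = 0
255 - 192 = 63
255 - 0 = 255
Wildcard: 0.0.63.255


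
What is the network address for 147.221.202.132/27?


IP:   10010011.11011101.11001010.10000100
Mask: 11111111.11111111.11111111.11100000
AND operation:
Net:  10010011.11011101.11001010.10000000
Network: 147.221.202.128/27


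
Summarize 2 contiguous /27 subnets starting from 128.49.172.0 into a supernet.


Original prefix: /27
Number of subnets: 2 = 2^1
New prefix = 27 - 1 = 26
Supernet: 128.49.172.0/26


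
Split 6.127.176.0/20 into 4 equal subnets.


New prefix = 20 + 2 = 22
Each subnet has 1024 addresses
  6.127.176.0/22
  6.127.180.0/22
  6.127.184.0/22
  6.127.188.0/22
Subnets: 6.127.176.0/22, 6.127.180.0/22, 6.127.184.0/22, 6.127.188.0/22


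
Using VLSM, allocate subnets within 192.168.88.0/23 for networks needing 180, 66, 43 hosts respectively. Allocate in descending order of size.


180 hosts -> /24 (254 usable): 192.168.88.0/24
66 hosts -> /25 (126 usable): 192.168.89.0/25
43 hosts -> /26 (62 usable): 192.168.89.128/26
Allocation: 192.168.88.0/24 (180 hosts, 254 usable); 192.168.89.0/25 (66 hosts, 126 usable); 192.168.89.128/26 (43 hosts, 62 usable)


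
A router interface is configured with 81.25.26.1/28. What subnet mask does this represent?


/28 means 28 network bits, 4 host bits
Binary: 11111111111111111111111111110000
Mask: 255.255.255.240


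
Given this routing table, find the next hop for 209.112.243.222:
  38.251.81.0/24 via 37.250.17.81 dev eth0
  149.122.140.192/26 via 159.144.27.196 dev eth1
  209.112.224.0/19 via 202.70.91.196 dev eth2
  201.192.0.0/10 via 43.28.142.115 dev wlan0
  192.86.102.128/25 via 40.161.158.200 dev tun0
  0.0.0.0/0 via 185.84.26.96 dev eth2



Longest prefix match for 209.112.243.222:
  /24 38.251.81.0: no
  /26 149.122.140.192: no
  /19 209.112.224.0: MATCH
  /10 201.192.0.0: no
  /25 192.86.102.128: no
  /0 0.0.0.0: MATCH
Selected: next-hop 202.70.91.196 via eth2 (matched /19)


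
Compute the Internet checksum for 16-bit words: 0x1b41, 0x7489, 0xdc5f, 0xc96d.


Sum all words (with carry folding):
+ 0x1b41 = 0x1b41
+ 0x7489 = 0x8fca
+ 0xdc5f = 0x6c2a
+ 0xc96d = 0x3598
One's complement: ~0x3598
Checksum = 0xca67


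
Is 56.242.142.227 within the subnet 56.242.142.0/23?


Subnet network: 56.242.142.0
Test IP AND mask: 56.242.142.0
Yes, 56.242.142.227 is in 56.242.142.0/23


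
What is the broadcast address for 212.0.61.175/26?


Network: 212.0.61.128/26
Host bits = 6
Set all host bits to 1:
Broadcast: 212.0.61.191


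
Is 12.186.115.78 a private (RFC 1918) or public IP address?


RFC 1918 private ranges:
  10.0.0.0/8 (10.0.0.0 - 10.255.255.255)
  172.16.0.0/12 (172.16.0.0 - 172.31.255.255)
  192.168.0.0/16 (192.168.0.0 - 192.168.255.255)
Public (not in any RFC 1918 range)


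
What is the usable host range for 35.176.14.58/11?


Network: 35.160.0.0
Broadcast: 35.191.255.255
First usable = network + 1
Last usable = broadcast - 1
Range: 35.160.0.1 to 35.191.255.254


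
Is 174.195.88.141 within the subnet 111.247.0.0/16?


Subnet network: 111.247.0.0
Test IP AND mask: 174.195.0.0
No, 174.195.88.141 is not in 111.247.0.0/16


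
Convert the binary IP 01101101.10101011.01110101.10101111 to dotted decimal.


01101101 = 109
10101011 = 171
01110101 = 117
10101111 = 175
IP: 109.171.117.175


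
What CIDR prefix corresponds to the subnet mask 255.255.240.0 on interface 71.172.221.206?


Binary: 11111111.11111111.11110000.00000000
Count leading 1s
Prefix: /20


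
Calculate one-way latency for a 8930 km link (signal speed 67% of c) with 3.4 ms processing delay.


Speed = 0.67 * 3e5 km/s = 201000 km/s
Propagation delay = 8930 / 201000 = 0.0444 s = 44.4279 ms
Processing delay = 3.4 ms
Total one-way latency = 47.8279 ms


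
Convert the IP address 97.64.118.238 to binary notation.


97 = 01100001
64 = 01000000
118 = 01110110
238 = 11101110
Binary: 01100001.01000000.01110110.11101110


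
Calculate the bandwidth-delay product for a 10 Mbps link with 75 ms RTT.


BDP = bandwidth * RTT
= 10 Mbps * 75 ms
= 10 * 1e6 * 75 / 1000 bits
= 750000 bits
= 93750 bytes
= 91.5527 KB
BDP = 750000 bits (93750 bytes)


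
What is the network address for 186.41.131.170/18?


IP:   10111010.00101001.10000011.10101010
Mask: 11111111.11111111.11000000.00000000
AND operation:
Net:  10111010.00101001.10000000.00000000
Network: 186.41.128.0/18


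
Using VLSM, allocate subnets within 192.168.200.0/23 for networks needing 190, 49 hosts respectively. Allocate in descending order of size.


190 hosts -> /24 (254 usable): 192.168.200.0/24
49 hosts -> /26 (62 usable): 192.168.201.0/26
Allocation: 192.168.200.0/24 (190 hosts, 254 usable); 192.168.201.0/26 (49 hosts, 62 usable)


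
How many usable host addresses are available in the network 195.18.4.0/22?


Host bits = 32 - 22 = 10
Total addresses = 2^10 = 1024
Usable = total - 2 (network and broadcast)
Usable hosts: 1022


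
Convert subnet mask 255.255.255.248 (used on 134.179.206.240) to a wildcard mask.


Subnet mask: 255.255.255.248
Wildcard = 255.255.255.255 - subnet mask
255 - 255 = 0
255 - 255 = 0
255 - 255 = 0
255 - 248 = 7
Wildcard: 0.0.0.7


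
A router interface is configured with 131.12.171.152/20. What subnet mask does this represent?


/20 means 20 network bits, 12 host bits
Binary: 11111111111111111111000000000000
Mask: 255.255.240.0


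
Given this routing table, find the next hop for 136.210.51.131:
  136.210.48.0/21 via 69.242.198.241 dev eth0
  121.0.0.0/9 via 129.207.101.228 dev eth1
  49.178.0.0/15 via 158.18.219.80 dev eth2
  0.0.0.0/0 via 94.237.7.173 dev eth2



Longest prefix match for 136.210.51.131:
  /21 136.210.48.0: MATCH
  /9 121.0.0.0: no
  /15 49.178.0.0: no
  /0 0.0.0.0: MATCH
Selected: next-hop 69.242.198.241 via eth0 (matched /21)


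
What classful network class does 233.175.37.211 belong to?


First octet: 233
Binary: 11101001
1110xxxx -> Class D (224-239)
Class D (multicast), default mask N/A


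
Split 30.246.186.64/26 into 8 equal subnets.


New prefix = 26 + 3 = 29
Each subnet has 8 addresses
  30.246.186.64/29
  30.246.186.72/29
  30.246.186.80/29
  30.246.186.88/29
  30.246.186.96/29
  30.246.186.104/29
  30.246.186.112/29
  30.246.186.120/29
Subnets: 30.246.186.64/29, 30.246.186.72/29, 30.246.186.80/29, 30.246.186.88/29, 30.246.186.96/29, 30.246.186.104/29, 30.246.186.112/29, 30.246.186.120/29


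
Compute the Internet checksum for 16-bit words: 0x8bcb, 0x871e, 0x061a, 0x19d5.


Sum all words (with carry folding):
+ 0x8bcb = 0x8bcb
+ 0x871e = 0x12ea
+ 0x061a = 0x1904
+ 0x19d5 = 0x32d9
One's complement: ~0x32d9
Checksum = 0xcd26


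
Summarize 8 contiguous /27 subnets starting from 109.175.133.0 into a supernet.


Original prefix: /27
Number of subnets: 8 = 2^3
New prefix = 27 - 3 = 24
Supernet: 109.175.133.0/24


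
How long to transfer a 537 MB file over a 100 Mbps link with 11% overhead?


Effective throughput = 100 * (1 - 11/100) = 89 Mbps
File size in Mb = 537 * 8 = 4296 Mb
Time = 4296 / 89
Time = 48.2697 seconds


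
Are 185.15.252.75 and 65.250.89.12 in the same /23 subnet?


Mask: 255.255.254.0
185.15.252.75 AND mask = 185.15.252.0
65.250.89.12 AND mask = 65.250.88.0
No, different subnets (185.15.252.0 vs 65.250.88.0)


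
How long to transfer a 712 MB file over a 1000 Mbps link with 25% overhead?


Effective throughput = 1000 * (1 - 25/100) = 750 Mbps
File size in Mb = 712 * 8 = 5696 Mb
Time = 5696 / 750
Time = 7.5947 seconds


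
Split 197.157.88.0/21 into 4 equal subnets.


New prefix = 21 + 2 = 23
Each subnet has 512 addresses
  197.157.88.0/23
  197.157.90.0/23
  197.157.92.0/23
  197.157.94.0/23
Subnets: 197.157.88.0/23, 197.157.90.0/23, 197.157.92.0/23, 197.157.94.0/23


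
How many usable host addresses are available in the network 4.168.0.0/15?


Host bits = 32 - 15 = 17
Total addresses = 2^17 = 131072
Usable = total - 2 (network and broadcast)
Usable hosts: 131070


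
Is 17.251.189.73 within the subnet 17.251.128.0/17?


Subnet network: 17.251.128.0
Test IP AND mask: 17.251.128.0
Yes, 17.251.189.73 is in 17.251.128.0/17


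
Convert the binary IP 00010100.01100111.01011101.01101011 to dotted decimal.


00010100 = 20
01100111 = 103
01011101 = 93
01101011 = 107
IP: 20.103.93.107


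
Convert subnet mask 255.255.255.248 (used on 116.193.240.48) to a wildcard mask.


Subnet mask: 255.255.255.248
Wildcard = 255.255.255.255 - subnet mask
255 - 255 = 0
255 - 255 = 0
255 - 255 = 0
255 - 248 = 7
Wildcard: 0.0.0.7


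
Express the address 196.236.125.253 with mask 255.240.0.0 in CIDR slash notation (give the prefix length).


Binary: 11111111.11110000.00000000.00000000
Count leading 1s
Prefix: /12


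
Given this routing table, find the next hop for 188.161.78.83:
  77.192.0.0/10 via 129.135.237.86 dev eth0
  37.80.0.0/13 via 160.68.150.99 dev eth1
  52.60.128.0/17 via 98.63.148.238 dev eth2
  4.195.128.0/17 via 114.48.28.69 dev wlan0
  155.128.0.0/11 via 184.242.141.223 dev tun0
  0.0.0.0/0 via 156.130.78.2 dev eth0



Longest prefix match for 188.161.78.83:
  /10 77.192.0.0: no
  /13 37.80.0.0: no
  /17 52.60.128.0: no
  /17 4.195.128.0: no
  /11 155.128.0.0: no
  /0 0.0.0.0: MATCH
Selected: next-hop 156.130.78.2 via eth0 (matched /0)


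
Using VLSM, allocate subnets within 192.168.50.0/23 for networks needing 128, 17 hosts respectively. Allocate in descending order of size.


128 hosts -> /24 (254 usable): 192.168.50.0/24
17 hosts -> /27 (30 usable): 192.168.51.0/27
Allocation: 192.168.50.0/24 (128 hosts, 254 usable); 192.168.51.0/27 (17 hosts, 30 usable)


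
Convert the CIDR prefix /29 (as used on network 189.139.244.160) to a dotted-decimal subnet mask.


/29 means 29 network bits, 3 host bits
Binary: 11111111111111111111111111111000
Mask: 255.255.255.248


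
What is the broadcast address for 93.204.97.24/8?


Network: 93.0.0.0/8
Host bits = 24
Set all host bits to 1:
Broadcast: 93.255.255.255


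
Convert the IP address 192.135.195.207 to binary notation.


192 = 11000000
135 = 10000111
195 = 11000011
207 = 11001111
Binary: 11000000.10000111.11000011.11001111


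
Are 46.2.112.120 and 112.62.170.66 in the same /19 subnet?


Mask: 255.255.224.0
46.2.112.120 AND mask = 46.2.96.0
112.62.170.66 AND mask = 112.62.160.0
No, different subnets (46.2.96.0 vs 112.62.160.0)


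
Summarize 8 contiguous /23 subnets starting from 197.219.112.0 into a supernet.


Original prefix: /23
Number of subnets: 8 = 2^3
New prefix = 23 - 3 = 20
Supernet: 197.219.112.0/20


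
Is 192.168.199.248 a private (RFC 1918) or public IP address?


RFC 1918 private ranges:
  10.0.0.0/8 (10.0.0.0 - 10.255.255.255)
  172.16.0.0/12 (172.16.0.0 - 172.31.255.255)
  192.168.0.0/16 (192.168.0.0 - 192.168.255.255)
Private (in 192.168.0.0/16)


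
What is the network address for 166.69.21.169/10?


IP:   10100110.01000101.00010101.10101001
Mask: 11111111.11000000.00000000.00000000
AND operation:
Net:  10100110.01000000.00000000.00000000
Network: 166.64.0.0/10


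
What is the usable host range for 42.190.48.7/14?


Network: 42.188.0.0
Broadcast: 42.191.255.255
First usable = network + 1
Last usable = broadcast - 1
Range: 42.188.0.1 to 42.191.255.254


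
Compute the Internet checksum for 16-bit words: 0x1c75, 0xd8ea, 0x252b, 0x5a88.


Sum all words (with carry folding):
+ 0x1c75 = 0x1c75
+ 0xd8ea = 0xf55f
+ 0x252b = 0x1a8b
+ 0x5a88 = 0x7513
One's complement: ~0x7513
Checksum = 0x8aec


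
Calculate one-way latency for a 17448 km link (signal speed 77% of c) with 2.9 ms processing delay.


Speed = 0.77 * 3e5 km/s = 231000 km/s
Propagation delay = 17448 / 231000 = 0.0755 s = 75.5325 ms
Processing delay = 2.9 ms
Total one-way latency = 78.4325 ms


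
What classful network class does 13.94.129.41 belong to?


First octet: 13
Binary: 00001101
0xxxxxxx -> Class A (1-126)
Class A, default mask 255.0.0.0 (/8)


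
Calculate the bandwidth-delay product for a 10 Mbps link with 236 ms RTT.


BDP = bandwidth * RTT
= 10 Mbps * 236 ms
= 10 * 1e6 * 236 / 1000 bits
= 2360000 bits
= 295000 bytes
= 288.0859 KB
BDP = 2360000 bits (295000 bytes)


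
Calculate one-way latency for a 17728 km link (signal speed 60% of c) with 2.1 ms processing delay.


Speed = 0.6 * 3e5 km/s = 180000 km/s
Propagation delay = 17728 / 180000 = 0.0985 s = 98.4889 ms
Processing delay = 2.1 ms
Total one-way latency = 100.5889 ms


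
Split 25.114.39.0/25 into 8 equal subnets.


New prefix = 25 + 3 = 28
Each subnet has 16 addresses
  25.114.39.0/28
  25.114.39.16/28
  25.114.39.32/28
  25.114.39.48/28
  25.114.39.64/28
  25.114.39.80/28
  25.114.39.96/28
  25.114.39.112/28
Subnets: 25.114.39.0/28, 25.114.39.16/28, 25.114.39.32/28, 25.114.39.48/28, 25.114.39.64/28, 25.114.39.80/28, 25.114.39.96/28, 25.114.39.112/28


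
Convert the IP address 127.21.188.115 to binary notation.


127 = 01111111
21 = 00010101
188 = 10111100
115 = 01110011
Binary: 01111111.00010101.10111100.01110011


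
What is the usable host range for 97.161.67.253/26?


Network: 97.161.67.192
Broadcast: 97.161.67.255
First usable = network + 1
Last usable = broadcast - 1
Range: 97.161.67.193 to 97.161.67.254


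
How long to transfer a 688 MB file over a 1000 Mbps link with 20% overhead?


Effective throughput = 1000 * (1 - 20/100) = 800 Mbps
File size in Mb = 688 * 8 = 5504 Mb
Time = 5504 / 800
Time = 6.88 seconds


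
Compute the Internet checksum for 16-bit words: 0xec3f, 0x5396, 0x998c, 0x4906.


Sum all words (with carry folding):
+ 0xec3f = 0xec3f
+ 0x5396 = 0x3fd6
+ 0x998c = 0xd962
+ 0x4906 = 0x2269
One's complement: ~0x2269
Checksum = 0xdd96


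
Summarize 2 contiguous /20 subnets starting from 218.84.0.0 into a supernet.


Original prefix: /20
Number of subnets: 2 = 2^1
New prefix = 20 - 1 = 19
Supernet: 218.84.0.0/19


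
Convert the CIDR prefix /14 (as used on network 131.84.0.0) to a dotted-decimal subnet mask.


/14 means 14 network bits, 18 host bits
Binary: 11111111111111000000000000000000
Mask: 255.252.0.0


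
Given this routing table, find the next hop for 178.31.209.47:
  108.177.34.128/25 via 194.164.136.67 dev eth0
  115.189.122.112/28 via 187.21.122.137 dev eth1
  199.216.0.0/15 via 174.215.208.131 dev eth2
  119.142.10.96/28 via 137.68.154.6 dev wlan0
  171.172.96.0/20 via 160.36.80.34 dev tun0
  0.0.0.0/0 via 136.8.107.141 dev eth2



Longest prefix match for 178.31.209.47:
  /25 108.177.34.128: no
  /28 115.189.122.112: no
  /15 199.216.0.0: no
  /28 119.142.10.96: no
  /20 171.172.96.0: no
  /0 0.0.0.0: MATCH
Selected: next-hop 136.8.107.141 via eth2 (matched /0)


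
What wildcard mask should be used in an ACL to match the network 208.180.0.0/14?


Subnet mask: 255.252.0.0
Wildcard = 255.255.255.255 - subnet mask
255 - 255 = 0
255 - 252 = 3
255 - 0 = 255
255 - 0 = 255
Wildcard: 0.3.255.255


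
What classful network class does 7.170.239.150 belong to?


First octet: 7
Binary: 00000111
0xxxxxxx -> Class A (1-126)
Class A, default mask 255.0.0.0 (/8)


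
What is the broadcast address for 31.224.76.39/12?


Network: 31.224.0.0/12
Host bits = 20
Set all host bits to 1:
Broadcast: 31.239.255.255


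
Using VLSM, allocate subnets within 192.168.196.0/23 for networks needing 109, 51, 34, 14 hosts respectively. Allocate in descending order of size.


109 hosts -> /25 (126 usable): 192.168.196.0/25
51 hosts -> /26 (62 usable): 192.168.196.128/26
34 hosts -> /26 (62 usable): 192.168.196.192/26
14 hosts -> /28 (14 usable): 192.168.197.0/28
Allocation: 192.168.196.0/25 (109 hosts, 126 usable); 192.168.196.128/26 (51 hosts, 62 usable); 192.168.196.192/26 (34 hosts, 62 usable); 192.168.197.0/28 (14 hosts, 14 usable)


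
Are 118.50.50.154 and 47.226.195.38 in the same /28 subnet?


Mask: 255.255.255.240
118.50.50.154 AND mask = 118.50.50.144
47.226.195.38 AND mask = 47.226.195.32
No, different subnets (118.50.50.144 vs 47.226.195.32)


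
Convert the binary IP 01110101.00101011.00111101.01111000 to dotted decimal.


01110101 = 117
00101011 = 43
00111101 = 61
01111000 = 120
IP: 117.43.61.120


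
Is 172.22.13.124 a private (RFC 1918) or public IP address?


RFC 1918 private ranges:
  10.0.0.0/8 (10.0.0.0 - 10.255.255.255)
  172.16.0.0/12 (172.16.0.0 - 172.31.255.255)
  192.168.0.0/16 (192.168.0.0 - 192.168.255.255)
Private (in 172.16.0.0/12)


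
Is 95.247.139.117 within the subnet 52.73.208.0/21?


Subnet network: 52.73.208.0
Test IP AND mask: 95.247.136.0
No, 95.247.139.117 is not in 52.73.208.0/21


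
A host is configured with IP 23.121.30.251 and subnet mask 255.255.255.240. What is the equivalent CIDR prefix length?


Binary: 11111111.11111111.11111111.11110000
Count leading 1s
Prefix: /28


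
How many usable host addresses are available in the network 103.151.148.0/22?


Host bits = 32 - 22 = 10
Total addresses = 2^10 = 1024
Usable = total - 2 (network and broadcast)
Usable hosts: 1022


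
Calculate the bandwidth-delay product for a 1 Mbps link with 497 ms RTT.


BDP = bandwidth * RTT
= 1 Mbps * 497 ms
= 1 * 1e6 * 497 / 1000 bits
= 497000 bits
= 62125 bytes
= 60.6689 KB
BDP = 497000 bits (62125 bytes)


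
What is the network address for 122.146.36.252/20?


IP:   01111010.10010010.00100100.11111100
Mask: 11111111.11111111.11110000.00000000
AND operation:
Net:  01111010.10010010.00100000.00000000
Network: 122.146.32.0/20


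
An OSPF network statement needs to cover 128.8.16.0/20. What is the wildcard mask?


Subnet mask: 255.255.240.0
Wildcard = 255.255.255.255 - subnet mask
255 - 255 = 0
255 - 255 = 0
255 - 240 = 15
255 - 0 = 255
Wildcard: 0.0.15.255


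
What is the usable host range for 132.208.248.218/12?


Network: 132.208.0.0
Broadcast: 132.223.255.255
First usable = network + 1
Last usable = broadcast - 1
Range: 132.208.0.1 to 132.223.255.254


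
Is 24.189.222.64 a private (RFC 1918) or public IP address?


RFC 1918 private ranges:
  10.0.0.0/8 (10.0.0.0 - 10.255.255.255)
  172.16.0.0/12 (172.16.0.0 - 172.31.255.255)
  192.168.0.0/16 (192.168.0.0 - 192.168.255.255)
Public (not in any RFC 1918 range)


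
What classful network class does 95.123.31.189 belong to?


First octet: 95
Binary: 01011111
0xxxxxxx -> Class A (1-126)
Class A, default mask 255.0.0.0 (/8)


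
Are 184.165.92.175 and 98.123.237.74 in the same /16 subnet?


Mask: 255.255.0.0
184.165.92.175 AND mask = 184.165.0.0
98.123.237.74 AND mask = 98.123.0.0
No, different subnets (184.165.0.0 vs 98.123.0.0)


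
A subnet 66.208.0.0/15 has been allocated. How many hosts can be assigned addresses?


Host bits = 32 - 15 = 17
Total addresses = 2^17 = 131072
Usable = total - 2 (network and broadcast)
Usable hosts: 131070


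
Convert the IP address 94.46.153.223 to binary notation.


94 = 01011110
46 = 00101110
153 = 10011001
223 = 11011111
Binary: 01011110.00101110.10011001.11011111


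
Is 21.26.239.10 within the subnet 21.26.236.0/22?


Subnet network: 21.26.236.0
Test IP AND mask: 21.26.236.0
Yes, 21.26.239.10 is in 21.26.236.0/22


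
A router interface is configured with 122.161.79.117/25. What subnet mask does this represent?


/25 means 25 network bits, 7 host bits
Binary: 11111111111111111111111110000000
Mask: 255.255.255.128


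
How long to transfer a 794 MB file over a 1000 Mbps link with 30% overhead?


Effective throughput = 1000 * (1 - 30/100) = 700 Mbps
File size in Mb = 794 * 8 = 6352 Mb
Time = 6352 / 700
Time = 9.0743 seconds


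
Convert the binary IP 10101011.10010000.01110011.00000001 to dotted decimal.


10101011 = 171
10010000 = 144
01110011 = 115
00000001 = 1
IP: 171.144.115.1


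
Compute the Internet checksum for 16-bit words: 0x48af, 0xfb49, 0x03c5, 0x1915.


Sum all words (with carry folding):
+ 0x48af = 0x48af
+ 0xfb49 = 0x43f9
+ 0x03c5 = 0x47be
+ 0x1915 = 0x60d3
One's complement: ~0x60d3
Checksum = 0x9f2c


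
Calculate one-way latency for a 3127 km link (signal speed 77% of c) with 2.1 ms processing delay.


Speed = 0.77 * 3e5 km/s = 231000 km/s
Propagation delay = 3127 / 231000 = 0.0135 s = 13.5368 ms
Processing delay = 2.1 ms
Total one-way latency = 15.6368 ms


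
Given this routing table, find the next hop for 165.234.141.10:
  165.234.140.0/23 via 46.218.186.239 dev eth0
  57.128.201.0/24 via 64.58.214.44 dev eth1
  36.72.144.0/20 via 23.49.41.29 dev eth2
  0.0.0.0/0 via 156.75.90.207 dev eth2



Longest prefix match for 165.234.141.10:
  /23 165.234.140.0: MATCH
  /24 57.128.201.0: no
  /20 36.72.144.0: no
  /0 0.0.0.0: MATCH
Selected: next-hop 46.218.186.239 via eth0 (matched /23)


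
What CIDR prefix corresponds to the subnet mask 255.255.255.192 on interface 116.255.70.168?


Binary: 11111111.11111111.11111111.11000000
Count leading 1s
Prefix: /26


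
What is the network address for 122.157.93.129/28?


IP:   01111010.10011101.01011101.10000001
Mask: 11111111.11111111.11111111.11110000
AND operation:
Net:  01111010.10011101.01011101.10000000
Network: 122.157.93.128/28


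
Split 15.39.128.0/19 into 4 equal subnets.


New prefix = 19 + 2 = 21
Each subnet has 2048 addresses
  15.39.128.0/21
  15.39.136.0/21
  15.39.144.0/21
  15.39.152.0/21
Subnets: 15.39.128.0/21, 15.39.136.0/21, 15.39.144.0/21, 15.39.152.0/21


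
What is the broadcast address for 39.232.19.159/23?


Network: 39.232.18.0/23
Host bits = 9
Set all host bits to 1:
Broadcast: 39.232.19.255


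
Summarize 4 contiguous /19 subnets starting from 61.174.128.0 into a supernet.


Original prefix: /19
Number of subnets: 4 = 2^2
New prefix = 19 - 2 = 17
Supernet: 61.174.128.0/17


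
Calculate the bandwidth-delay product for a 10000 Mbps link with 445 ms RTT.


BDP = bandwidth * RTT
= 10000 Mbps * 445 ms
= 10000 * 1e6 * 445 / 1000 bits
= 4450000000 bits
= 556250000 bytes
= 543212.8906 KB
BDP = 4450000000 bits (556250000 bytes)


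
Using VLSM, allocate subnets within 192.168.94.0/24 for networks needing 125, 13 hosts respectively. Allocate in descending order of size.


125 hosts -> /25 (126 usable): 192.168.94.0/25
13 hosts -> /28 (14 usable): 192.168.94.128/28
Allocation: 192.168.94.0/25 (125 hosts, 126 usable); 192.168.94.128/28 (13 hosts, 14 usable)


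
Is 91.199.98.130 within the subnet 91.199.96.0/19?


Subnet network: 91.199.96.0
Test IP AND mask: 91.199.96.0
Yes, 91.199.98.130 is in 91.199.96.0/19


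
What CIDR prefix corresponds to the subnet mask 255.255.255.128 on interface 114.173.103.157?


Binary: 11111111.11111111.11111111.10000000
Count leading 1s
Prefix: /25


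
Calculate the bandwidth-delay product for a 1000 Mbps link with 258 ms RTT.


BDP = bandwidth * RTT
= 1000 Mbps * 258 ms
= 1000 * 1e6 * 258 / 1000 bits
= 258000000 bits
= 32250000 bytes
= 31494.1406 KB
BDP = 258000000 bits (32250000 bytes)


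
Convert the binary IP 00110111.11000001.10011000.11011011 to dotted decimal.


00110111 = 55
11000001 = 193
10011000 = 152
11011011 = 219
IP: 55.193.152.219


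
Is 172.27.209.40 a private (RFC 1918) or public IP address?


RFC 1918 private ranges:
  10.0.0.0/8 (10.0.0.0 - 10.255.255.255)
  172.16.0.0/12 (172.16.0.0 - 172.31.255.255)
  192.168.0.0/16 (192.168.0.0 - 192.168.255.255)
Private (in 172.16.0.0/12)


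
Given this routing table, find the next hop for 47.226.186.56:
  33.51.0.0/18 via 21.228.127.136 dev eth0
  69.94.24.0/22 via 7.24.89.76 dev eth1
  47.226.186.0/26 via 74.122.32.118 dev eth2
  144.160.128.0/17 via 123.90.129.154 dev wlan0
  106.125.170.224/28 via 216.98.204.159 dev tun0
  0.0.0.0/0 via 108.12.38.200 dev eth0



Longest prefix match for 47.226.186.56:
  /18 33.51.0.0: no
  /22 69.94.24.0: no
  /26 47.226.186.0: MATCH
  /17 144.160.128.0: no
  /28 106.125.170.224: no
  /0 0.0.0.0: MATCH
Selected: next-hop 74.122.32.118 via eth2 (matched /26)


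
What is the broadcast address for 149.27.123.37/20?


Network: 149.27.112.0/20
Host bits = 12
Set all host bits to 1:
Broadcast: 149.27.127.255


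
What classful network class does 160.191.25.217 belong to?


First octet: 160
Binary: 10100000
10xxxxxx -> Class B (128-191)
Class B, default mask 255.255.0.0 (/16)


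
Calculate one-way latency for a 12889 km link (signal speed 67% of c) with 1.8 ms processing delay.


Speed = 0.67 * 3e5 km/s = 201000 km/s
Propagation delay = 12889 / 201000 = 0.0641 s = 64.1244 ms
Processing delay = 1.8 ms
Total one-way latency = 65.9244 ms


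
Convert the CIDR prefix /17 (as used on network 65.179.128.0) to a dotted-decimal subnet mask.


/17 means 17 network bits, 15 host bits
Binary: 11111111111111111000000000000000
Mask: 255.255.128.0


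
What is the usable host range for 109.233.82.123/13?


Network: 109.232.0.0
Broadcast: 109.239.255.255
First usable = network + 1
Last usable = broadcast - 1
Range: 109.232.0.1 to 109.239.255.254


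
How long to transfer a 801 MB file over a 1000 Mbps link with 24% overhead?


Effective throughput = 1000 * (1 - 24/100) = 760 Mbps
File size in Mb = 801 * 8 = 6408 Mb
Time = 6408 / 760
Time = 8.4316 seconds


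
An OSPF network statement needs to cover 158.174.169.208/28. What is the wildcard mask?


Subnet mask: 255.255.255.240
Wildcard = 255.255.255.255 - subnet mask
255 - 255 = 0
255 - 255 = 0
255 - 255 = 0
255 - 240 = 15
Wildcard: 0.0.0.15


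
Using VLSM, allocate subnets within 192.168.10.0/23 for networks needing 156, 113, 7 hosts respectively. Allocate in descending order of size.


156 hosts -> /24 (254 usable): 192.168.10.0/24
113 hosts -> /25 (126 usable): 192.168.11.0/25
7 hosts -> /28 (14 usable): 192.168.11.128/28
Allocation: 192.168.10.0/24 (156 hosts, 254 usable); 192.168.11.0/25 (113 hosts, 126 usable); 192.168.11.128/28 (7 hosts, 14 usable)


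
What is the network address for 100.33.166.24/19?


IP:   01100100.00100001.10100110.00011000
Mask: 11111111.11111111.11100000.00000000
AND operation:
Net:  01100100.00100001.10100000.00000000
Network: 100.33.160.0/19


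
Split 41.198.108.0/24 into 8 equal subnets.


New prefix = 24 + 3 = 27
Each subnet has 32 addresses
  41.198.108.0/27
  41.198.108.32/27
  41.198.108.64/27
  41.198.108.96/27
  41.198.108.128/27
  41.198.108.160/27
  41.198.108.192/27
  41.198.108.224/27
Subnets: 41.198.108.0/27, 41.198.108.32/27, 41.198.108.64/27, 41.198.108.96/27, 41.198.108.128/27, 41.198.108.160/27, 41.198.108.192/27, 41.198.108.224/27
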